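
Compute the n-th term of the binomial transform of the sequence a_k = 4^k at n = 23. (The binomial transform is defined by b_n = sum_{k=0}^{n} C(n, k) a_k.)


With a_k = 4^k, b_n = sum_{k=0}^{n} C(n, k) 4^k = (1 + 4)^n by the binomial theorem.
For n = 23: (1 + 4)^23 = 5^23 = 11920928955078125.

11920928955078125


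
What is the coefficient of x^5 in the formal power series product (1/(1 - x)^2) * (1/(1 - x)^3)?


Combine the factors: (1/(1 - x)^2) * (1/(1 - x)^3) = 1/(1 - x)^5.
Then use 1/(1 - x)^r = sum_{k>=0} C(k + r - 1, r - 1) x^k with r = 5 and k = 5:
C(9, 4) = 126.

126


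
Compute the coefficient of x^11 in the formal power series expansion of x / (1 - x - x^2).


Let f(x) = sum_{k>=0} a_k x^k. Multiplying f(x) * (1 - x - x^2) = x and matching coefficients gives a_0 = 0, a_1 = 1, and a_k = a_{k-1} + a_{k-2} for k >= 2. These are the Fibonacci numbers F_k.
Iterating from F_0 = 0, F_1 = 1:
F_0=0, F_1=1, F_2=1, F_3=2, F_4=3, F_5=5, F_6=8, F_7=13, F_8=21, F_9=34, ...
F_11 = 89.

89


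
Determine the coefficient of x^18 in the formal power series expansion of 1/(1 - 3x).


The geometric series identity gives 1/(1 - c x) = sum_{k>=0} c^k x^k, so the coefficient of x^k is c^k.
Here c = 3 and k = 18.
Computing: 3^18 = 387420489

387420489


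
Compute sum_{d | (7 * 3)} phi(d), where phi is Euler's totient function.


First, 7 * 3 = 21. One classical identity is sum_{d | n} phi(d) = n (each k in [1, n] has a unique gcd with n, and among the k's with gcd(k, n) = n/d there are phi(d) of them). So the sum equals 21. We also verify directly:
Divisors of 21: 1, 3, 7, 21.
phi values: 1, 2, 6, 12.
Sum = 21.

21


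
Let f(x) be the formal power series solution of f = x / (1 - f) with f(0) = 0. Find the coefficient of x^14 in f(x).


Apply Lagrange inversion: f = x * phi(f) with phi(t) = 1/(1 - t), so
[x^n] f = (1/n) [t^(n-1)] phi(t)^n = (1/n) [t^(n-1)] (1 - t)^(-n) = (1/n) C(2n - 2, n - 1) = C_{n-1}.
For n = 14: C_13 = C(26, 13) / 14 = 10400600/14 = 742900 = 742900.

742900


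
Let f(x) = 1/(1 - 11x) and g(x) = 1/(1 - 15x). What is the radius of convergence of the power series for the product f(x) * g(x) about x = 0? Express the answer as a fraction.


The radius of 1/(1 - 11x) is 1/11 (nearest singularity at x = 1/11), and the radius of 1/(1 - 15x) is 1/15.
The product f(x)*g(x) = 1/((1 - 11x)(1 - 15x)) has singularities at both 1/11 and 1/15, so its radius of convergence is the distance to the nearest one:
min(1/11, 1/15) = 1/15.

1/15


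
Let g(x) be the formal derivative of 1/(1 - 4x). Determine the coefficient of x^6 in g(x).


Differentiate termwise: d/dx sum_{k>=0} 4^k x^k = sum_{k>=1} k 4^k x^(k-1) = sum_{j>=0} (j+1) 4^(j+1) x^j.
Equivalently, d/dx [1/(1 - 4x)] = 4/(1 - 4x)^2.
For j = 6: 7 * 4^7 = 7 * 16384 = 114688.

114688


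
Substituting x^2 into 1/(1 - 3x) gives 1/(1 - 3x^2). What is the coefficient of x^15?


Since 1/(1 - 3x^2) only has even powers of x,
the coefficient of x^15 (odd) is 0.

0


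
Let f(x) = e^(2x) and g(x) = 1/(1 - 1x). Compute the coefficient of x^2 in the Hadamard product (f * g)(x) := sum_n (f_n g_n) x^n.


Expanding: f_k = 2^k/k! (from e^(2x)) and g_k = 1^k (from 1/(1 - 1x)). So the Hadamard coefficient (f * g)_k = 2^k 1^k / k! = (2)^k / k!.
For k = 2: 2^2/2! = 4/2 = 2.

2


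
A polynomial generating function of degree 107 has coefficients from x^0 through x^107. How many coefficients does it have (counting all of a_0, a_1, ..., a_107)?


A polynomial of degree 107 takes the form a_0 + a_1 x + ... + a_107 x^107.
The number of coefficients is 107 + 1 = 108.

108


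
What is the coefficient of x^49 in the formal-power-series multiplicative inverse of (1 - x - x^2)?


Let the inverse be f(x) = sum_{k>=0} a_k x^k. From f(x) * (1 - x - x^2) = 1 and matching coefficients:
 x^0: a_0 = 1.
 x^1: a_1 - a_0 = 0, so a_1 = 1.
 x^k (k >= 2): a_k - a_{k-1} - a_{k-2} = 0, i.e. a_k = a_{k-1} + a_{k-2}.
This is the Fibonacci-type recurrence shifted so that a_0 = a_1 = 1.
Iterating: a_0=1, a_1=1, a_2=2, a_3=3, a_4=5, a_5=8, a_6=13, a_7=21, a_8=34, a_9=55, ...
a_49 = 12586269025.

12586269025


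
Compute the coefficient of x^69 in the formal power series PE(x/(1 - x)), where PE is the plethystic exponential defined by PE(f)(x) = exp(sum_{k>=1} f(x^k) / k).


For f(x) = x/(1 - x) we have
sum_{k>=1} f(x^k) / k = sum_{k>=1} (1/k) * x^k / (1 - x^k) = sum_{k, m >= 1} x^(k m) / k,
which after exponentiating simplifies to
PE(x/(1 - x)) = prod_{k>=1} 1 / (1 - x^k).
This is the generating function for the partition function p(n), so the coefficient of x^69 is p(69).
Computing p(69) by dynamic programming over parts 1, 2, ..., 69: p(69) = 3554345.

3554345


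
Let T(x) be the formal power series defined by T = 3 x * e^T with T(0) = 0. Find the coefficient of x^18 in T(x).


Apply the Lagrange inversion formula: if T = 3 x * phi(T) with phi(t) = e^t, then
[x^n] T = 3^n * (1/n) [t^(n-1)] phi(t)^n = 3^n * (1/n) [t^(n-1)] e^(n t) = 3^n * (1/n) * n^(n-1) / (n-1)! = 3^n * n^(n-1) / n!.
When c = 1 this is the Cayley count of rooted labeled trees on n vertices, divided by n!.
For n = 18: 3^18 * 18^17 / 18! = 387420489 * 2185911559738696531968/6402373705728000 = 1969541804367222465762/14889875.

1969541804367222465762/14889875


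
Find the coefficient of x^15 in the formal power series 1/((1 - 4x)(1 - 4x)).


By partial fractions or Cauchy convolution:
The coefficient equals sum_{k=0}^{15} 4^k * 4^(15-k).
= 17179869184

17179869184


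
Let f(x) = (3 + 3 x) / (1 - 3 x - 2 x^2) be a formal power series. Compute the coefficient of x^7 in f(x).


Write f(x) = sum_{k>=0} a_k x^k. Multiplying both sides by 1 - 3 x - 2 x^2 gives
(1 - 3 x - 2 x^2) sum_{k>=0} a_k x^k = 3 + 3 x.
Matching coefficients:
 x^0: a_0 = 3
 x^1: a_1 - 3 a_0 = 3  =>  a_1 = 3*3 + 3 = 12
 x^k (k >= 2): a_k = 3 a_{k-1} + 2 a_{k-2}.
Iterating: a_2 = 42, a_3 = 150, a_4 = 534, a_5 = 1902, a_6 = 6774, a_7 = 24126.
So the coefficient of x^7 is 24126.

24126


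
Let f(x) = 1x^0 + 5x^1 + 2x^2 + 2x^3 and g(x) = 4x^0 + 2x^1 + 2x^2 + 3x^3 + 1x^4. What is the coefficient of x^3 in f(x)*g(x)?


Cauchy product at x^3:
1*3 + 5*2 + 2*2 + 2*4
= 25

25


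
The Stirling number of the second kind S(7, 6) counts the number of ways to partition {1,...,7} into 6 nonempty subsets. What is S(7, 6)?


Using the explicit formula S(n,k) = (1/k!) sum_{j=0}^{k} (-1)^(k-j) C(k,j) j^n:
S(7, 6) = 21
Equivalently, S(n,k) is n! times the coefficient of x^n in the EGF (e^x - 1)^k / k!.

21


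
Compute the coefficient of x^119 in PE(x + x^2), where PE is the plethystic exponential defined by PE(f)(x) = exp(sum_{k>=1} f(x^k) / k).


With f(x) = x + x^2, the exponent is sum_{k>=1} (x^k + x^(2k)) / k = -ln(1 - x) - ln(1 - x^2). Exponentiating:
PE(x + x^2) = 1 / ((1 - x)(1 - x^2)).
This is the generating function for partitions of n into parts of size 1 or 2. The number of 2's can be any j in 0..59, and the rest are 1's, so
[x^119] = floor(119/2) + 1 = 60.

60


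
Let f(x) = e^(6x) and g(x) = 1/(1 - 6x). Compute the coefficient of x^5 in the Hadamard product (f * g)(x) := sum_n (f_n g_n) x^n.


Expanding: f_k = 6^k/k! (from e^(6x)) and g_k = 6^k (from 1/(1 - 6x)). So the Hadamard coefficient (f * g)_k = 6^k 6^k / k! = (36)^k / k!.
For k = 5: 36^5/5! = 60466176/120 = 2519424/5.

2519424/5


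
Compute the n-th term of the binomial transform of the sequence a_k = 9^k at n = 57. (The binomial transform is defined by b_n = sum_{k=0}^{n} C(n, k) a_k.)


With a_k = 9^k, b_n = sum_{k=0}^{n} C(n, k) 9^k = (1 + 9)^n by the binomial theorem.
For n = 57: (1 + 9)^57 = 10^57 = 1000000000000000000000000000000000000000000000000000000000.

1000000000000000000000000000000000000000000000000000000000


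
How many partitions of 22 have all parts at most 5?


Using the generating function (1-x)^(-1)(1-x^2)^(-1)...(1-x^5)^(-1),
the coefficient of x^22 counts these restricted partitions.
Result = 255

255


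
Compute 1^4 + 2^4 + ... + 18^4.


This power sum has a closed form given by Faulhaber's formula
sum_{k=1}^{m} k^p = (1 / (p + 1)) * sum_{j=0}^{p} C(p + 1, j) B_j m^(p + 1 - j),
but for small m direct computation is fastest:
1 + 16 + 81 + 256 + 625 + 1296 + 2401 + 4096 + 6561 + 10000 + 14641 + 20736 + 28561 + 38416 + 50625 + 65536 + 83521 + 104976 = 432345.

432345


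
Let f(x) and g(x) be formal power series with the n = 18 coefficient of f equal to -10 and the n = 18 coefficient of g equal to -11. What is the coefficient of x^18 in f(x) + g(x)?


Addition of formal power series is termwise.
The coefficient of x^18 in f + g = -10 + -11
= -21

-21


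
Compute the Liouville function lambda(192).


The Liouville function is lambda(k) = (-1)^Omega(k), where Omega(k) counts the prime factors of k with multiplicity.
Factoring: 192 = 2 * 2 * 2 * 2 * 2 * 2 * 3, so Omega(192) = 7.
lambda(192) = (-1)^7 = -1.

-1


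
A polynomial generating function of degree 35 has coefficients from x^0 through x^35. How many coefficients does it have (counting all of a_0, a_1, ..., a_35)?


A polynomial of degree 35 takes the form a_0 + a_1 x + ... + a_35 x^35.
The number of coefficients is 35 + 1 = 36.

36


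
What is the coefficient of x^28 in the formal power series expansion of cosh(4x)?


The Maclaurin series is cosh(t) = sum_{m>=0} t^(2m) / (2m)!, so substituting t = 4x, only even powers of x are nonzero, with coefficient of x^(2m) equal to 4^(2m) / (2m)!.
For x^28 the coefficient is 4^28/28! = 72057594037927936/304888344611713860501504000000 = 2147483648/9086380738369043484375.

2147483648/9086380738369043484375


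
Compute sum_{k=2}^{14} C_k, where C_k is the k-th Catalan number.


C_2 through C_14: 2, 5, 14, 42, 132, 429, 1430, 4862, 16796, 58786, 208012, 742900, 2674440
Sum = 2 + 5 + 14 + 42 + 132 + 429 + 1430 + 4862 + 16796 + 58786 + 208012 + 742900 + 2674440
= 3707850

3707850


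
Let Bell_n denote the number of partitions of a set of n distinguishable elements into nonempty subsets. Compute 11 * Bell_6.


Bell_6 can be computed from the Bell triangle or from Dobinski's identity Bell_n = (1/e) * sum_{k>=0} k^n / k!.
Computing Bell_6 = 203.
Then 11 * 203 = 2233.

2233


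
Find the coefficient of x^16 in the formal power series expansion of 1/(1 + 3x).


Write 1/(1 + c x) = 1/(1 - (-c) x) and apply the geometric-series identity
1/(1 - y) = sum_{k>=0} y^k to get 1/(1 + c x) = sum_{k>=0} (-c)^k x^k.
So the coefficient of x^k is (-c)^k = (-1)^k * c^k.
Here c = 3 and k = 16:
(-3)^16 = 1 * 43046721 = 43046721

43046721


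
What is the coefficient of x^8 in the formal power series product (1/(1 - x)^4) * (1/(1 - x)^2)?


Combine the factors: (1/(1 - x)^4) * (1/(1 - x)^2) = 1/(1 - x)^6.
Then use 1/(1 - x)^r = sum_{k>=0} C(k + r - 1, r - 1) x^k with r = 6 and k = 8:
C(13, 5) = 1287.

1287


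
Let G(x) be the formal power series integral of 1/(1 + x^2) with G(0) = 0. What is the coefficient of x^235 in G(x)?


1/(1 + x^2) = sum_{j>=0} (-1)^j x^(2j). Integrating termwise with G(0) = 0:
G(x) = sum_{j>=0} (-1)^j x^(2j+1) / (2j+1) = arctan(x).
Only odd powers are nonzero. For x^235 write 235 = 2*117 + 1, giving
(-1)^117 / 235 = -1/235 = -1/235.

-1/235


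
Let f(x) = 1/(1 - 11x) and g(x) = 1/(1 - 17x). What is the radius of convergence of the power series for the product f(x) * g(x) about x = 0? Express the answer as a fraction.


The radius of 1/(1 - 11x) is 1/11 (nearest singularity at x = 1/11), and the radius of 1/(1 - 17x) is 1/17.
The product f(x)*g(x) = 1/((1 - 11x)(1 - 17x)) has singularities at both 1/11 and 1/17, so its radius of convergence is the distance to the nearest one:
min(1/11, 1/17) = 1/17.

1/17


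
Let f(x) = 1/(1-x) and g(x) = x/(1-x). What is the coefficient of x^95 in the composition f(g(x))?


First simplify the composition: f(g(x)) = 1/(1 - x/(1-x)) = (1-x)/((1-x) - x) = (1-x)/(1-2x).
Now extract the coefficient. Write (1-x)/(1-2x) = 1/(1-2x) - x/(1-2x).
The coefficient of x^n in 1/(1-2x) is 2^n, and in x/(1-2x) is 2^(n-1) (for n >= 1).
So the coefficient of x^95 is 2^95 - 2^94 = 39614081257132168796771975168 - 19807040628566084398385987584 = 19807040628566084398385987584.

19807040628566084398385987584


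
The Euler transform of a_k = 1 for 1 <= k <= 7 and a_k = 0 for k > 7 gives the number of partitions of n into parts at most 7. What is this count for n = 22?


Partitions of 22 into parts at most 7:
Using generating function (1-x)^(-1)(1-x^2)^(-1)...(1-x^7)^(-1),
the coefficient of x^22 = 522

522


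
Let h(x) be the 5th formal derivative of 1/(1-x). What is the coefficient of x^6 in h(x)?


Differentiating 5 times: d^5/dx^5 [1/(1-x)] = 5!/(1-x)^6.
The expansion 1/(1-x)^6 = sum_{k>=0} C(k+5, 5) x^k, so the coefficient of x^n in 5!/(1-x)^6 is 5! * C(n+5, 5).
For n = 6: 120 * C(11, 5) = 120 * 462 = 55440

55440


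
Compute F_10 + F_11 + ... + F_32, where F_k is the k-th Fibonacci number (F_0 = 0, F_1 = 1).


Use the identity sum_{k=0}^{N} F_k = F_{N+2} - 1 (which follows from F_{k+2} - F_{k+1} = F_k). Then
sum_{k=10}^{32} F_k = (F_{34} - 1) - (F_{11} - 1) = F_{34} - F_{11}.
Computing: F_{34} = 5702887, F_{11} = 89, so
Sum = 5702887 - 89 = 5702798.

5702798


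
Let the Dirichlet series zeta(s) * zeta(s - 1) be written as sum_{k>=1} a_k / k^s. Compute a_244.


Convolution gives a_k = sum_{d | k} d * 1 = sum_{d | k} d = sigma(k), the sum of positive divisors of k.
For k = 244, the divisors are 1, 2, 4, 61, 122, 244, so
sigma(244) = 1 + 2 + 4 + 61 + 122 + 244 = 434.

434


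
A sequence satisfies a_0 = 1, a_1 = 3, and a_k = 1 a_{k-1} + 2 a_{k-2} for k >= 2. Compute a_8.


The characteristic equation is t^2 - 1 t - 2 = 0, with roots r_1 = 2 and r_2 = -1 (so c_1 = r_1 + r_2, c_2 = -r_1 r_2 as required).
One can use the closed form a_n = A r_1^n + B r_2^n, but direct iteration is more reliable:
a_0 = 1, a_1 = 3, a_2 = 5, a_3 = 11, a_4 = 21, a_5 = 43, a_6 = 85, a_7 = 171, a_8 = 341.
So a_8 = 341.

341


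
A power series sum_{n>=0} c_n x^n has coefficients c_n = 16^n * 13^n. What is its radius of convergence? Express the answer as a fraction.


By the root test (Cauchy-Hadamard), the radius is R = 1 / limsup_n |c_n|^(1/n).
Here |c_n|^(1/n) = (16^n * 13^n)^(1/n) = 16 * 13 = 208 for all n.
So R = 1/208 = 1/208.

1/208


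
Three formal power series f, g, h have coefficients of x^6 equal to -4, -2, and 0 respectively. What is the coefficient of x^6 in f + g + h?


Series addition is componentwise:
-4 + -2 + 0
= -6

-6


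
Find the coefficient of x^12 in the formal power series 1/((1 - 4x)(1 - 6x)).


By partial fractions or Cauchy convolution:
The coefficient equals sum_{k=0}^{12} 4^k * 6^(12-k).
= 6496792576

6496792576


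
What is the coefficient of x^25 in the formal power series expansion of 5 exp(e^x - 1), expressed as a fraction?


exp(e^x - 1) is the exponential generating function for the Bell numbers Bell_k: exp(e^x - 1) = sum_{k>=0} Bell_k x^k / k!.
So the coefficient of x^25 in 5 exp(e^x - 1) is 5 Bell_25 / 25!.
Computing: Bell_25 = 4638590332229999353 and 25! = 15511210043330985984000000, giving
5 * 4638590332229999353/15511210043330985984000000 = 356814640940769181/238634000666630553600000.

356814640940769181/238634000666630553600000


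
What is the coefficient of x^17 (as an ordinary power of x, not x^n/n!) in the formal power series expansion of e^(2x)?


The exponential series is e^y = sum_{k>=0} y^k / k!. Substituting y = 2x gives
e^(2x) = sum_{k>=0} 2^k x^k / k!.
So the coefficient of x^n is a^n/n! with a = 2, n = 17:
2^17 / 17! = 131072/355687428096000 = 4/10854718875

4/10854718875


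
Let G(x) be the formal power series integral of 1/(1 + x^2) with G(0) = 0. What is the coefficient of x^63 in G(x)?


1/(1 + x^2) = sum_{j>=0} (-1)^j x^(2j). Integrating termwise with G(0) = 0:
G(x) = sum_{j>=0} (-1)^j x^(2j+1) / (2j+1) = arctan(x).
Only odd powers are nonzero. For x^63 write 63 = 2*31 + 1, giving
(-1)^31 / 63 = -1/63 = -1/63.

-1/63


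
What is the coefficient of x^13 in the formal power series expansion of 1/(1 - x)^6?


The expansion 1/(1 - x)^r = sum_{k>=0} C(k + r - 1, r - 1) x^k follows from the multiset / negative-binomial theorem (or from repeated differentiation of the geometric series).
For r = 6 and k = 13:
C(18, 5) = 6402373705728000 / (120 * 6227020800) = 8568.

8568


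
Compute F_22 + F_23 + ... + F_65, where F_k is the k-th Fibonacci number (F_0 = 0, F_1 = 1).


Use the identity sum_{k=0}^{N} F_k = F_{N+2} - 1 (which follows from F_{k+2} - F_{k+1} = F_k). Then
sum_{k=22}^{65} F_k = (F_{67} - 1) - (F_{23} - 1) = F_{67} - F_{23}.
Computing: F_{67} = 44945570212853, F_{23} = 28657, so
Sum = 44945570212853 - 28657 = 44945570184196.

44945570184196


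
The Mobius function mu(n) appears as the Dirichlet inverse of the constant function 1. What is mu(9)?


9 has a squared prime factor, so mu(9) = 0.
Factorization reveals a repeated prime.

0


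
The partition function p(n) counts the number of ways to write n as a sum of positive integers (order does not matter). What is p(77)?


Using the generating function prod_{k>=1} 1/(1-x^k), we compute p(77).
By dynamic programming over parts 1 through 77:
p(77) = 10619863

10619863


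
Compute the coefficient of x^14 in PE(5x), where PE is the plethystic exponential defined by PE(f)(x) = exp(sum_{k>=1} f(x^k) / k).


With f(x) = 5x, the exponent is sum_{k>=1} 5 x^k / k = 5 * (-ln(1 - x)). Exponentiating:
PE(5x) = exp(-5 ln(1 - x)) = 1/(1 - x)^5.
By the negative binomial expansion, [x^n] 1/(1 - x)^5 = C(n + 4, 4).
For n = 14: C(18, 4) = 3060.

3060


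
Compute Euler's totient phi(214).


phi(n) counts integers in [1, n] coprime to n. Using the multiplicative formula phi(n) = n * prod_{p | n} (1 - 1/p):
214 = 2 * 107, so
phi(214) = 214 * (1 - 1/2) * (1 - 1/107) = 106.

106


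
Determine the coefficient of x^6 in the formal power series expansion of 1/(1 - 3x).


The geometric series identity gives 1/(1 - c x) = sum_{k>=0} c^k x^k, so the coefficient of x^k is c^k.
Here c = 3 and k = 6.
Computing: 3^6 = 729

729


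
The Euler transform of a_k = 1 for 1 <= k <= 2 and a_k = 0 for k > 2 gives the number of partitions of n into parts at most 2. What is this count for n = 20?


Partitions of 20 into parts at most 2:
Using generating function (1-x)^(-1)(1-x^2)^(-1),
the coefficient of x^20 = 11

11


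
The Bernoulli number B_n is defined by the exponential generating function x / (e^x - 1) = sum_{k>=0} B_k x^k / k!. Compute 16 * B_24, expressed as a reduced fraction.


Bernoulli numbers can also be computed recursively via B_0 = 1 and sum_{j=0}^{m} C(m+1, j) B_j = 0 for m >= 1. Odd-index Bernoulli numbers vanish for k >= 3.
Computing B_24 = -236364091/2730, so 16 * B_24 = 16 * -236364091/2730 = -1890912728/1365.

-1890912728/1365


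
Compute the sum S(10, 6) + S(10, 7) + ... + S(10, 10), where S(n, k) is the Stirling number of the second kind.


By definition, S(n, k) counts partitions of an n-set into exactly k nonempty blocks.
Computing row n = 10 for k = 6..10:
S(10, k): 22827, 5880, 750, 45, 1
Sum = 29503.

29503


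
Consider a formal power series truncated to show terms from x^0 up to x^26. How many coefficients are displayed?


From x^0 to x^26 inclusive, the count is 26 - 0 + 1 = 27.

27


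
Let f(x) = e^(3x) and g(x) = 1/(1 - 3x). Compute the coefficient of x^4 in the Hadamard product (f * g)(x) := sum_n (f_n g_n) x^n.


Expanding: f_k = 3^k/k! (from e^(3x)) and g_k = 3^k (from 1/(1 - 3x)). So the Hadamard coefficient (f * g)_k = 3^k 3^k / k! = (9)^k / k!.
For k = 4: 9^4/4! = 6561/24 = 2187/8.

2187/8


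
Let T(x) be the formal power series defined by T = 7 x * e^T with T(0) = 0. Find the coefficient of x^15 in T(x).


Apply the Lagrange inversion formula: if T = 7 x * phi(T) with phi(t) = e^t, then
[x^n] T = 7^n * (1/n) [t^(n-1)] phi(t)^n = 7^n * (1/n) [t^(n-1)] e^(n t) = 7^n * (1/n) * n^(n-1) / (n-1)! = 7^n * n^(n-1) / n!.
When c = 1 this is the Cayley count of rooted labeled trees on n vertices, divided by n!.
For n = 15: 7^15 * 15^14 / 15! = 4747561509943 * 29192926025390625/1307674368000 = 31039492054703466796875/292864.

31039492054703466796875/292864


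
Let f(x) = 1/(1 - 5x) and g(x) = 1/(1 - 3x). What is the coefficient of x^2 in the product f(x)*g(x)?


The coefficient of x^n in f*g is the Cauchy product: sum_{k=0}^{n} a^k * b^(n-k).
With a=5, b=3, n=2:
sum_{k=0}^{2} 5^k * 3^(2-k)
= 49

49


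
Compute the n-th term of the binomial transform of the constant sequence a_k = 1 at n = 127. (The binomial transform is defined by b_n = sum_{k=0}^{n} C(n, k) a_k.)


With a_k = 1 for all k, b_n = sum_{k=0}^{n} C(n, k) = 2^n by the binomial theorem.
For n = 127: 2^127 = 170141183460469231731687303715884105728.

170141183460469231731687303715884105728


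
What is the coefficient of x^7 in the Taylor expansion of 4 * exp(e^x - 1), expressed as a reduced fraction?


exp(e^x - 1) = sum_{k>=0} Bell_k x^k / k!, where Bell_k is the k-th Bell number.
So the coefficient of x^7 is 4 * Bell_7 / 7!.
Computing: Bell_7 = 877 and 7! = 5040, giving
4 * 877/5040 = 877/1260.

877/1260


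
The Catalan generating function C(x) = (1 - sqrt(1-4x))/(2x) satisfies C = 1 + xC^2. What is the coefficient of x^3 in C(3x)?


Substituting x -> 3x scales the n-th coefficient by 3^n, so [x^3] C(3x) = 3^3 * C_3.
C_3 = C(2*3, 3)/(4) = 20/4 = 5.
So 3^3 * 5 = 27 * 5 = 135.

135


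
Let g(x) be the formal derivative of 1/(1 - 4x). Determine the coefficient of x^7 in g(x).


Differentiate termwise: d/dx sum_{k>=0} 4^k x^k = sum_{k>=1} k 4^k x^(k-1) = sum_{j>=0} (j+1) 4^(j+1) x^j.
Equivalently, d/dx [1/(1 - 4x)] = 4/(1 - 4x)^2.
For j = 7: 8 * 4^8 = 8 * 65536 = 524288.

524288


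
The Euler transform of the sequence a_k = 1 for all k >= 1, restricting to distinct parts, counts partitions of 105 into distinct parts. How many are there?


Partitions of 105 into distinct parts can be computed via generating function.
Product (1+x)(1+x^2)(1+x^3)...
The coefficient of x^105 = 671418

671418


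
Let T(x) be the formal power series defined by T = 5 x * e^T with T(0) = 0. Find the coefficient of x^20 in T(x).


Apply the Lagrange inversion formula: if T = 5 x * phi(T) with phi(t) = e^t, then
[x^n] T = 5^n * (1/n) [t^(n-1)] phi(t)^n = 5^n * (1/n) [t^(n-1)] e^(n t) = 5^n * (1/n) * n^(n-1) / (n-1)! = 5^n * n^(n-1) / n!.
When c = 1 this is the Cayley count of rooted labeled trees on n vertices, divided by n!.
For n = 20: 5^20 * 20^19 / 20! = 95367431640625 * 5242880000000000000000000/2432902008176640000 = 3051757812500000000000000000000/14849255421.

3051757812500000000000000000000/14849255421


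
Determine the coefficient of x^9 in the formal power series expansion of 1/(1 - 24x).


The geometric series identity gives 1/(1 - c x) = sum_{k>=0} c^k x^k, so the coefficient of x^k is c^k.
Here c = 24 and k = 9.
Computing: 24^9 = 2641807540224

2641807540224


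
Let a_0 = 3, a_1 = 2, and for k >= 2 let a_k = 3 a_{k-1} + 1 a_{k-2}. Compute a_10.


Iterating the recurrence forward:
a_0 = 3
a_1 = 2
a_2 = 3*2 + 1*3 = 9
a_3 = 3*9 + 1*2 = 29
a_4 = 3*29 + 1*9 = 96
a_5 = 3*96 + 1*29 = 317
a_6 = 3*317 + 1*96 = 1047
a_7 = 3*1047 + 1*317 = 3458
a_8 = 3*3458 + 1*1047 = 11421
a_9 = 3*11421 + 1*3458 = 37721
a_10 = 3*37721 + 1*11421 = 124584
So a_10 = 124584.

124584


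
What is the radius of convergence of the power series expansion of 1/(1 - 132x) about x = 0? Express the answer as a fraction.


Expanding 1/(1 - 132x) = sum_{k>=0} 132^k x^k, the series converges when |132x| < 1, i.e., |x| < 1/132.
So the radius of convergence is 1/132 = 1/132.

1/132


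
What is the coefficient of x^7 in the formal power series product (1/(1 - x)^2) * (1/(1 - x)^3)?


Combine the factors: (1/(1 - x)^2) * (1/(1 - x)^3) = 1/(1 - x)^5.
Then use 1/(1 - x)^r = sum_{k>=0} C(k + r - 1, r - 1) x^k with r = 5 and k = 7:
C(11, 4) = 330.

330


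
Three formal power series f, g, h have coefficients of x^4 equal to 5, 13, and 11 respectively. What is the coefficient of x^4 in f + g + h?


Series addition is componentwise:
5 + 13 + 11
= 29

29


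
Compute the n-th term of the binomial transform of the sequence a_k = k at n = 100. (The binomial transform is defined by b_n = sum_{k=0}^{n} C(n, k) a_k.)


With a_k = k, b_n = sum_{k=0}^{n} C(n, k) k. Using k * C(n, k) = n * C(n-1, k-1) gives b_n = n * sum_{k>=1} C(n-1, k-1) = n * 2^(n-1).
For n = 100: 100 * 2^99 = 100 * 633825300114114700748351602688 = 63382530011411470074835160268800.

63382530011411470074835160268800


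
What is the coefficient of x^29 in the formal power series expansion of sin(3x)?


The Maclaurin series is sin(t) = sum_{k>=0} (-1)^k t^(2k+1) / (2k+1)!, so substituting t = 3x, only odd powers of x are nonzero, with coefficient of x^(2k+1) equal to (-1)^k 3^(2k+1) / (2k+1)!.
Write 29 = 2*14 + 1, giving the coefficient (-1)^14 * 3^29 / 29! = 68630377364883/8841761993739701954543616000000 = 43046721/5545778360934203392000000.

43046721/5545778360934203392000000


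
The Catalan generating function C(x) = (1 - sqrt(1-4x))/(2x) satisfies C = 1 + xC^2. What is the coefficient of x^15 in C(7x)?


Substituting x -> 7x scales the n-th coefficient by 7^n, so [x^15] C(7x) = 7^15 * C_15.
C_15 = C(2*15, 15)/(16) = 155117520/16 = 9694845.
So 7^15 * 9694845 = 4747561509943 * 9694845 = 46026872966863343835.

46026872966863343835


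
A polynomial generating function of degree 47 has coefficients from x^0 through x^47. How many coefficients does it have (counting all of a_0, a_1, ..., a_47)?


A polynomial of degree 47 takes the form a_0 + a_1 x + ... + a_47 x^47.
The number of coefficients is 47 + 1 = 48.

48


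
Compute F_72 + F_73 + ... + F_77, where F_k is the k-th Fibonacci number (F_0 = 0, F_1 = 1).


Use the identity sum_{k=0}^{N} F_k = F_{N+2} - 1 (which follows from F_{k+2} - F_{k+1} = F_k). Then
sum_{k=72}^{77} F_k = (F_{79} - 1) - (F_{73} - 1) = F_{79} - F_{73}.
Computing: F_{79} = 14472334024676221, F_{73} = 806515533049393, so
Sum = 14472334024676221 - 806515533049393 = 13665818491626828.

13665818491626828


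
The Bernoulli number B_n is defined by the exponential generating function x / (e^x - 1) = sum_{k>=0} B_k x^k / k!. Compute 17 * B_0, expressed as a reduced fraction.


Bernoulli numbers can also be computed recursively via B_0 = 1 and sum_{j=0}^{m} C(m+1, j) B_j = 0 for m >= 1. Odd-index Bernoulli numbers vanish for k >= 3.
Computing B_0 = 1, so 17 * B_0 = 17 * 1 = 17.

17


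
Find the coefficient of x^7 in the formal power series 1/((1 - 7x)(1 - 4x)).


By partial fractions or Cauchy convolution:
The coefficient equals sum_{k=0}^{7} 7^k * 4^(7-k).
= 1899755

1899755


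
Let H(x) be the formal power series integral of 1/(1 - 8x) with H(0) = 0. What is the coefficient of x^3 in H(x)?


1/(1 - 8x) = sum_{k>=0} 8^k x^k. Integrating termwise with H(0) = 0:
H(x) = sum_{k>=0} 8^k x^(k+1) / (k+1) = sum_{m>=1} 8^(m-1) x^m / m.
For m = 3: 8^2/3 = 64/3 = 64/3.

64/3


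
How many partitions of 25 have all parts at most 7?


Using the generating function (1-x)^(-1)(1-x^2)^(-1)...(1-x^7)^(-1),
the coefficient of x^25 counts these restricted partitions.
Result = 860

860


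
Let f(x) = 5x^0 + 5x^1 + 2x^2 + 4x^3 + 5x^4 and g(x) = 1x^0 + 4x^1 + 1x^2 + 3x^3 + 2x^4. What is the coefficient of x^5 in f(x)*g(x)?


Cauchy product at x^5:
5*2 + 2*3 + 4*1 + 5*4
= 40

40


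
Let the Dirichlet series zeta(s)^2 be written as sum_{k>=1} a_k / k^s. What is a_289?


The Dirichlet convolution of the constant function 1 with itself gives (1 * 1)(k) = sum_{d | k} 1 = d(k), the number of positive divisors of k.
Since zeta(s) = sum_{k>=1} 1/k^s, we have zeta(s)^2 = sum_{k>=1} d(k)/k^s, so a_k = d(k).
For k = 289: the divisors are 1, 17, 289.
Count = 3.

3


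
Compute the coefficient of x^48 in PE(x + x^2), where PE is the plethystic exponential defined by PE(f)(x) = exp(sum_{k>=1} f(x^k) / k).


With f(x) = x + x^2, the exponent is sum_{k>=1} (x^k + x^(2k)) / k = -ln(1 - x) - ln(1 - x^2). Exponentiating:
PE(x + x^2) = 1 / ((1 - x)(1 - x^2)).
This is the generating function for partitions of n into parts of size 1 or 2. The number of 2's can be any j in 0..24, and the rest are 1's, so
[x^48] = floor(48/2) + 1 = 25.

25


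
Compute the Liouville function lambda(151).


The Liouville function is lambda(k) = (-1)^Omega(k), where Omega(k) counts the prime factors of k with multiplicity.
Factoring: 151 = 151, so Omega(151) = 1.
lambda(151) = (-1)^1 = -1.

-1


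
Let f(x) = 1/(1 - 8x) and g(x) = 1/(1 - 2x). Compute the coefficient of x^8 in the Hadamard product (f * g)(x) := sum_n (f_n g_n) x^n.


f has coefficients f_k = 8^k and g has coefficients g_k = 2^k, so the Hadamard product has coefficient (f*g)_k = 8^k * 2^k = 16^k.
For k = 8: 16^8 = 4294967296.

4294967296


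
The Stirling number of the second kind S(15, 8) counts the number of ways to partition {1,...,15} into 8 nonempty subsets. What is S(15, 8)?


Using the explicit formula S(n,k) = (1/k!) sum_{j=0}^{k} (-1)^(k-j) C(k,j) j^n:
S(15, 8) = 216627840
Equivalently, S(n,k) is n! times the coefficient of x^n in the EGF (e^x - 1)^k / k!.

216627840


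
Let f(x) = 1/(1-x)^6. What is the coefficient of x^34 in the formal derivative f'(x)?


Differentiate: d/dx [ 1/(1-x)^r ] = r / (1-x)^(r+1).
Here r = 6, so f'(x) = 6 / (1-x)^7.
The expansion of 1/(1-x)^(r+1) has coefficient of x^n equal to C(n+r, r).
So the coefficient of x^34 in f'(x) is
6 * C(40, 6) = 6 * 3838380 = 23030280

23030280


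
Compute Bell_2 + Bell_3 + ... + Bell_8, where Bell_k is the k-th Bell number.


Recall Bell_k counts set partitions of a k-set (with Bell_0 = 1 by convention).
Bell_2 through Bell_8: 2, 5, 15, 52, 203, 877, 4140
Sum = 2 + 5 + 15 + 52 + 203 + 877 + 4140 = 5294.

5294


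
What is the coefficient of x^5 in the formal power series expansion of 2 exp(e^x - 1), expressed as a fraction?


exp(e^x - 1) is the exponential generating function for the Bell numbers Bell_k: exp(e^x - 1) = sum_{k>=0} Bell_k x^k / k!.
So the coefficient of x^5 in 2 exp(e^x - 1) is 2 Bell_5 / 5!.
Computing: Bell_5 = 52 and 5! = 120, giving
2 * 52/120 = 13/15.

13/15


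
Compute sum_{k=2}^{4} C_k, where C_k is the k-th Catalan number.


C_2 through C_4: 2, 5, 14
Sum = 2 + 5 + 14
= 21

21


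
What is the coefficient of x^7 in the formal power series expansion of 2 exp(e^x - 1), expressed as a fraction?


exp(e^x - 1) is the exponential generating function for the Bell numbers Bell_k: exp(e^x - 1) = sum_{k>=0} Bell_k x^k / k!.
So the coefficient of x^7 in 2 exp(e^x - 1) is 2 Bell_7 / 7!.
Computing: Bell_7 = 877 and 7! = 5040, giving
2 * 877/5040 = 877/2520.

877/2520


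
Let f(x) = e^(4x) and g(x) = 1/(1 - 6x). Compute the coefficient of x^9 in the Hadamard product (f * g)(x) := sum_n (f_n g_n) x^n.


Expanding: f_k = 4^k/k! (from e^(4x)) and g_k = 6^k (from 1/(1 - 6x)). So the Hadamard coefficient (f * g)_k = 4^k 6^k / k! = (24)^k / k!.
For k = 9: 24^9/9! = 2641807540224/362880 = 254803968/35.

254803968/35


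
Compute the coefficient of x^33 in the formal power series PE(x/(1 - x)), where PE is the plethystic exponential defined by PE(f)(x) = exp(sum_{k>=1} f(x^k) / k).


For f(x) = x/(1 - x) we have
sum_{k>=1} f(x^k) / k = sum_{k>=1} (1/k) * x^k / (1 - x^k) = sum_{k, m >= 1} x^(k m) / k,
which after exponentiating simplifies to
PE(x/(1 - x)) = prod_{k>=1} 1 / (1 - x^k).
This is the generating function for the partition function p(n), so the coefficient of x^33 is p(33).
Computing p(33) by dynamic programming over parts 1, 2, ..., 33: p(33) = 10143.

10143


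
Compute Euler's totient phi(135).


phi(n) counts integers in [1, n] coprime to n. Using the multiplicative formula phi(n) = n * prod_{p | n} (1 - 1/p):
135 = 3^3 * 5, so
phi(135) = 135 * (1 - 1/3) * (1 - 1/5) = 72.

72


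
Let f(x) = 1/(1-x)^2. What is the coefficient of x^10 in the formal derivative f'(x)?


Differentiate: d/dx [ 1/(1-x)^r ] = r / (1-x)^(r+1).
Here r = 2, so f'(x) = 2 / (1-x)^3.
The expansion of 1/(1-x)^(r+1) has coefficient of x^n equal to C(n+r, r).
So the coefficient of x^10 in f'(x) is
2 * C(12, 2) = 2 * 66 = 132

132


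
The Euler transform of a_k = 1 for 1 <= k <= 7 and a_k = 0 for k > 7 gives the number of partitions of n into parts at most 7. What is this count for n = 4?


Partitions of 4 into parts at most 7:
Using generating function (1-x)^(-1)(1-x^2)^(-1)...(1-x^7)^(-1),
the coefficient of x^4 = 5

5


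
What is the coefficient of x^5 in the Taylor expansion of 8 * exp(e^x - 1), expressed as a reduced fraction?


exp(e^x - 1) = sum_{k>=0} Bell_k x^k / k!, where Bell_k is the k-th Bell number.
So the coefficient of x^5 is 8 * Bell_5 / 5!.
Computing: Bell_5 = 52 and 5! = 120, giving
8 * 52/120 = 52/15.

52/15


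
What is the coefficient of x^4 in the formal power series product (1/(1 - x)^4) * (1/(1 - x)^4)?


Combine the factors: (1/(1 - x)^4) * (1/(1 - x)^4) = 1/(1 - x)^8.
Then use 1/(1 - x)^r = sum_{k>=0} C(k + r - 1, r - 1) x^k with r = 8 and k = 4:
C(11, 7) = 330.

330


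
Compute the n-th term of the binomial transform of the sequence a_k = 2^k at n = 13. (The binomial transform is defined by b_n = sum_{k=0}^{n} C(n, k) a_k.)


With a_k = 2^k, b_n = sum_{k=0}^{n} C(n, k) 2^k = (1 + 2)^n by the binomial theorem.
For n = 13: (1 + 2)^13 = 3^13 = 1594323.

1594323


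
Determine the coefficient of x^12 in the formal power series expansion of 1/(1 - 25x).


The geometric series identity gives 1/(1 - c x) = sum_{k>=0} c^k x^k, so the coefficient of x^k is c^k.
Here c = 25 and k = 12.
Computing: 25^12 = 59604644775390625

59604644775390625


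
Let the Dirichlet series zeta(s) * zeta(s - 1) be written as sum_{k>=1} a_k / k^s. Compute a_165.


Convolution gives a_k = sum_{d | k} d * 1 = sum_{d | k} d = sigma(k), the sum of positive divisors of k.
For k = 165, the divisors are 1, 3, 5, 11, 15, 33, 55, 165, so
sigma(165) = 1 + 3 + 5 + 11 + 15 + 33 + 55 + 165 = 288.

288


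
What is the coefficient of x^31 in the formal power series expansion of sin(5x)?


The Maclaurin series is sin(t) = sum_{k>=0} (-1)^k t^(2k+1) / (2k+1)!, so substituting t = 5x, only odd powers of x are nonzero, with coefficient of x^(2k+1) equal to (-1)^k 5^(2k+1) / (2k+1)!.
Write 31 = 2*15 + 1, giving the coefficient (-1)^15 * 5^31 / 31! = -4656612873077392578125/8222838654177922817725562880000000 = -59604644775390625/105252334773477412066887204864.

-59604644775390625/105252334773477412066887204864


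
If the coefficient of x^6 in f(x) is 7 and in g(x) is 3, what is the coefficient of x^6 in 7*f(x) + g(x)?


Scalar multiplication scales coefficients: 7 * 7 = 49.
Then add the g coefficient: 49 + 3
= 52

52


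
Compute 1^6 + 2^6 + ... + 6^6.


This power sum has a closed form given by Faulhaber's formula
sum_{k=1}^{m} k^p = (1 / (p + 1)) * sum_{j=0}^{p} C(p + 1, j) B_j m^(p + 1 - j),
but for small m direct computation is fastest:
1 + 64 + 729 + 4096 + 15625 + 46656 = 67171.

67171


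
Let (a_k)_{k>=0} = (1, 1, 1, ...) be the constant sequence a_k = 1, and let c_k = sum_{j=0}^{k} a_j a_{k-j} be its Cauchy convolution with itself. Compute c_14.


Since a_j = 1 for all j >= 0, the convolution sum becomes
c_k = sum_{j=0}^{k} 1 * 1 = 1 * (k + 1).
Equivalently, the generating function of (a_k) is 1/(1 - x) and its square is 1/(1 - x)^2 = sum_{k>=0} 1(k + 1) x^k.
For k = 14: 1 * 15 = 15.

15


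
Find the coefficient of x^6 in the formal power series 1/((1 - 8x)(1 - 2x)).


By partial fractions or Cauchy convolution:
The coefficient equals sum_{k=0}^{6} 8^k * 2^(6-k).
= 349504

349504


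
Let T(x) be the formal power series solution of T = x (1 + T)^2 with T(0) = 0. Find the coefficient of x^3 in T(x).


Apply the Lagrange inversion formula: if T = x * phi(T) with phi(t) = (1 + t)^2, then [x^n] T = (1/n) [t^(n-1)] phi(t)^n = (1/n) [t^(n-1)] (1 + t)^(2n) = (1/n) C(2n, n-1).
Using the identity C(2n, n-1) = C(2n, n) * n / (n+1), the unscaled factor equals C(2n, n) / (n+1) = C_n, the n-th Catalan number.
For n = 3: C_3 = C(6, 3) / 4 = 20/4 = 5 = 5.

5


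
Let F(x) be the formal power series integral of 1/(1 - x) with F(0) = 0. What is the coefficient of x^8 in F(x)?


1/(1 - x) = sum_{k>=0} x^k. Integrating termwise and using F(0) = 0 gives
F(x) = sum_{k>=0} x^(k+1) / (k+1) = sum_{m>=1} x^m / m = -ln(1 - x).
So the coefficient of x^8 is 1/8 = 1/8.

1/8


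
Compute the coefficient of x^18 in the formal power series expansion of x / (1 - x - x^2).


Let f(x) = sum_{k>=0} a_k x^k. Multiplying f(x) * (1 - x - x^2) = x and matching coefficients gives a_0 = 0, a_1 = 1, and a_k = a_{k-1} + a_{k-2} for k >= 2. These are the Fibonacci numbers F_k.
Iterating from F_0 = 0, F_1 = 1:
F_0=0, F_1=1, F_2=1, F_3=2, F_4=3, F_5=5, F_6=8, F_7=13, F_8=21, F_9=34, ...
F_18 = 2584.

2584


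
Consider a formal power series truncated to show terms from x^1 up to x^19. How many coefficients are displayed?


From x^1 to x^19 inclusive, the count is 19 - 1 + 1 = 19.

19


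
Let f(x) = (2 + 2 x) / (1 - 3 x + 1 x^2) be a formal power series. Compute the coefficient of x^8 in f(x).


Write f(x) = sum_{k>=0} a_k x^k. Multiplying both sides by 1 - 3 x + 1 x^2 gives
(1 - 3 x + 1 x^2) sum_{k>=0} a_k x^k = 2 + 2 x.
Matching coefficients:
 x^0: a_0 = 2
 x^1: a_1 - 3 a_0 = 2  =>  a_1 = 3*2 + 2 = 8
 x^k (k >= 2): a_k = 3 a_{k-1} - 1 a_{k-2}.
Iterating: a_2 = 22, a_3 = 58, a_4 = 152, a_5 = 398, a_6 = 1042, a_7 = 2728, a_8 = 7142.
So the coefficient of x^8 is 7142.

7142


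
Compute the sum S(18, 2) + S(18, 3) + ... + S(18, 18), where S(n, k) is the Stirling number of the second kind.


By definition, S(n, k) counts partitions of an n-set into exactly k nonempty blocks.
Computing row n = 18 for k = 2..18:
S(18, k): 131071, 64439010, 2798806985, 28958095545, 110687251039, 197462483400, 189036065010, 106175395755, 37112163803, 8391004908, 1256328866, 125854638, 8408778, 367200, 9996, 153, 1
Sum = 682076806158.

682076806158


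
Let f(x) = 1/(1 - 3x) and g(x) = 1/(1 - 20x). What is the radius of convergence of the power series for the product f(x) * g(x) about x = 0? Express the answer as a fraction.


The radius of 1/(1 - 3x) is 1/3 (nearest singularity at x = 1/3), and the radius of 1/(1 - 20x) is 1/20.
The product f(x)*g(x) = 1/((1 - 3x)(1 - 20x)) has singularities at both 1/3 and 1/20, so its radius of convergence is the distance to the nearest one:
min(1/3, 1/20) = 1/20.

1/20


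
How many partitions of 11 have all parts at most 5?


Using the generating function (1-x)^(-1)(1-x^2)^(-1)...(1-x^5)^(-1),
the coefficient of x^11 counts these restricted partitions.
Result = 37

37


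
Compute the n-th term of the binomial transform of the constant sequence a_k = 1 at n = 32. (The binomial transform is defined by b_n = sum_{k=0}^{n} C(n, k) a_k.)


With a_k = 1 for all k, b_n = sum_{k=0}^{n} C(n, k) = 2^n by the binomial theorem.
For n = 32: 2^32 = 4294967296.

4294967296


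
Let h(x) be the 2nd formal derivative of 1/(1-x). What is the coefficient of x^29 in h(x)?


Differentiating 2 times: d^2/dx^2 [1/(1-x)] = 2!/(1-x)^3.
The expansion 1/(1-x)^3 = sum_{k>=0} C(k+2, 2) x^k, so the coefficient of x^n in 2!/(1-x)^3 is 2! * C(n+2, 2).
For n = 29: 2 * C(31, 2) = 2 * 465 = 930

930


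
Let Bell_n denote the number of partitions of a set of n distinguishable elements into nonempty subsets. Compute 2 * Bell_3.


Bell_3 can be computed from the Bell triangle or from Dobinski's identity Bell_n = (1/e) * sum_{k>=0} k^n / k!.
Computing Bell_3 = 5.
Then 2 * 5 = 10.

10


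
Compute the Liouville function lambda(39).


The Liouville function is lambda(k) = (-1)^Omega(k), where Omega(k) counts the prime factors of k with multiplicity.
Factoring: 39 = 3 * 13, so Omega(39) = 2.
lambda(39) = (-1)^2 = 1.

1


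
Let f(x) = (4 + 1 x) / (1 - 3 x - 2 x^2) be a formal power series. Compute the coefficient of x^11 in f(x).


Write f(x) = sum_{k>=0} a_k x^k. Multiplying both sides by 1 - 3 x - 2 x^2 gives
(1 - 3 x - 2 x^2) sum_{k>=0} a_k x^k = 4 + 1 x.
Matching coefficients:
 x^0: a_0 = 4
 x^1: a_1 - 3 a_0 = 1  =>  a_1 = 3*4 + 1 = 13
 x^k (k >= 2): a_k = 3 a_{k-1} + 2 a_{k-2}.
Iterating: a_2 = 47, a_3 = 167, a_4 = 595, a_5 = 2119, a_6 = 7547, a_7 = 26879, a_8 = 95731, a_9 = 340951, a_10 = 1214315, a_11 = 4324847.
So the coefficient of x^11 is 4324847.

4324847
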